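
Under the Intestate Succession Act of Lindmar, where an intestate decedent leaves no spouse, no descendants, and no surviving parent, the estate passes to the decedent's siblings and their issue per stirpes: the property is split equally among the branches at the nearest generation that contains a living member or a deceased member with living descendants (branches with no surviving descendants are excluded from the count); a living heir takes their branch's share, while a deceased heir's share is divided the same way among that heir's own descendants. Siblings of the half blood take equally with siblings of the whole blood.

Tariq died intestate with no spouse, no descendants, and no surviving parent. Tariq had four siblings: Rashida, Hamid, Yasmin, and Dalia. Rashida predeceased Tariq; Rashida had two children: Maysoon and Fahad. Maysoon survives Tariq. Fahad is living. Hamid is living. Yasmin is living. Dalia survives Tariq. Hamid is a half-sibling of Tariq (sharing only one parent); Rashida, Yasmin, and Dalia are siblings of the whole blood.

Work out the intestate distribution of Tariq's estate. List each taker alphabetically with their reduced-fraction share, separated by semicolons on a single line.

Dalia 1/4; Fahad 1/8; Hamid 1/4; Maysoon 1/8; Yasmin 1/4

No spouse, descendants, or parent survives, so the estate passes to Tariq's siblings per stirpes.
Half-blood and whole-blood siblings take equally under the stated rule.
The estate is divided into 4 equal shares of 1/4 among Rashida, Hamid, Yasmin, Dalia.
Rashida predeceased; the 1/4 allotted to Rashida's branch passes to Rashida's issue by representation.
The 1/4 is divided into 2 equal shares of 1/8 among Maysoon, Fahad.
Maysoon is living and takes 1/8.
Fahad is living and takes 1/8.
Hamid is living and takes 1/4.
Yasmin is living and takes 1/4.
Dalia is living and takes 1/4.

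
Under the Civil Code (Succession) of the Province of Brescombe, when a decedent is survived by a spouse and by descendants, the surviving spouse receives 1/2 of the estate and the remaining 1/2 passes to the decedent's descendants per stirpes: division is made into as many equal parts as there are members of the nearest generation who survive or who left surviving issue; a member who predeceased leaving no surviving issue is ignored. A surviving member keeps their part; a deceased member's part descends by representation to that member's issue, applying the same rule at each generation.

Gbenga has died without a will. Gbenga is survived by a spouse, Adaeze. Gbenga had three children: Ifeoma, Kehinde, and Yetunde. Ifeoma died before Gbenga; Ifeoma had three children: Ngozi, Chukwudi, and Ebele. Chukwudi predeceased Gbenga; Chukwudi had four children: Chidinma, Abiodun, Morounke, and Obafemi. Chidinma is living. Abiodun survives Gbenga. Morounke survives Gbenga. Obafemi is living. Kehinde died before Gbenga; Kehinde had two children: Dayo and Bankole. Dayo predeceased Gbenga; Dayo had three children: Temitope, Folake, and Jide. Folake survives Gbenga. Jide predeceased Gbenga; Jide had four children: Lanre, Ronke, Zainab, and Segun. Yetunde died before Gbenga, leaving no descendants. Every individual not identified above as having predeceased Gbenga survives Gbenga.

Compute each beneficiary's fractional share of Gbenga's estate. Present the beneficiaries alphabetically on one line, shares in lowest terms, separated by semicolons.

Adaeze, as surviving spouse, takes 1/2.
The remaining 1/2 passes to Gbenga's descendants per stirpes.
Yetunde left no surviving issue, so that branch lapses and is disregarded.
The 1/2 is divided into 2 equal shares of 1/4 among Ifeoma, Kehinde.
Ifeoma predeceased; the 1/4 allotted to Ifeoma's branch passes to Ifeoma's issue by representation.
The 1/4 is divided into 3 equal shares of 1/12 among Ngozi, Chukwudi, Ebele.
Ngozi is living and takes 1/12.
Chukwudi predeceased; the 1/12 allotted to Chukwudi's branch passes to Chukwudi's issue by representation.
The 1/12 is divided into 4 equal shares of 1/48 among Chidinma, Abiodun, Morounke, Obafemi.
Chidinma is living and takes 1/48.
Abiodun is living and takes 1/48.
Morounke is living and takes 1/48.
Obafemi is living and takes 1/48.
Ebele is living and takes 1/12.
Kehinde predeceased; the 1/4 allotted to Kehinde's branch passes to Kehinde's issue by representation.
The 1/4 is divided into 2 equal shares of 1/8 among Dayo, Bankole.
Dayo predeceased; the 1/8 allotted to Dayo's branch passes to Dayo's issue by representation.
The 1/8 is divided into 3 equal shares of 1/24 among Temitope, Folake, Jide.
Temitope is living and takes 1/24.
Folake is living and takes 1/24.
Jide predeceased; the 1/24 allotted to Jide's branch passes to Jide's issue by representation.
The 1/24 is divided into 4 equal shares of 1/96 among Lanre, Ronke, Zainab, Segun.
Lanre is living and takes 1/96.
Ronke is living and takes 1/96.
Zainab is living and takes 1/96.
Segun is living and takes 1/96.
Bankole is living and takes 1/8.

Abiodun 1/48; Adaeze 1/2; Bankole 1/8; Chidinma 1/48; Ebele 1/12; Folake 1/24; Lanre 1/96; Morounke 1/48; Ngozi 1/12; Obafemi 1/48; Ronke 1/96; Segun 1/96; Temitope 1/24; Zainab 1/96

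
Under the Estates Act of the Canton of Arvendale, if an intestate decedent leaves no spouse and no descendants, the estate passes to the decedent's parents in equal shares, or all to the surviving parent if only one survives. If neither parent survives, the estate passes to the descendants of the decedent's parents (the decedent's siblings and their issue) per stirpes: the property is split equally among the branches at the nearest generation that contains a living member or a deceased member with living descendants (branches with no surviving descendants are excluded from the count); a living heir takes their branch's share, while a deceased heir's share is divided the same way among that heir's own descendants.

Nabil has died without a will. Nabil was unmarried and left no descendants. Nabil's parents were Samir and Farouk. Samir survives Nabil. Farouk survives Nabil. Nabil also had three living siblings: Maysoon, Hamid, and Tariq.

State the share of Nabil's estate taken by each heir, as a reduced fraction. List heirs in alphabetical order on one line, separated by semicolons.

Farouk 1/2; Samir 1/2

Both parents survive, so Samir and Farouk each take 1/2. The siblings take nothing because a surviving parent has priority.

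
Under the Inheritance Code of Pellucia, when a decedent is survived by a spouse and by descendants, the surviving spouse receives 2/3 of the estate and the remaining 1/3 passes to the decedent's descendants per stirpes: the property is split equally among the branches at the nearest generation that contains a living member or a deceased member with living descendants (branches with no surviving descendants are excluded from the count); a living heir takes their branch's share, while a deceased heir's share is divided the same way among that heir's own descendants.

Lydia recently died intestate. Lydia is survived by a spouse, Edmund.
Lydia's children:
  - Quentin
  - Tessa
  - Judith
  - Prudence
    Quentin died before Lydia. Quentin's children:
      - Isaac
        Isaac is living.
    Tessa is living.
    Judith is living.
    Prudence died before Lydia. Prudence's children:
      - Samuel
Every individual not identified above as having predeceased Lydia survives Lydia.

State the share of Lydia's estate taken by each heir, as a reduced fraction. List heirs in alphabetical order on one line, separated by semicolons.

Edmund 2/3; Isaac 1/12; Judith 1/12; Samuel 1/12; Tessa 1/12

Edmund, as surviving spouse, takes 2/3.
The remaining 1/3 passes to Lydia's descendants per stirpes.
The 1/3 is divided into 4 equal shares of 1/12 among Quentin, Tessa, Judith, Prudence.
Quentin predeceased; the 1/12 allotted to Quentin's branch passes to Quentin's issue by representation.
Isaac is the sole taker at this level and receives the full 1/12.
Tessa is living and takes 1/12.
Judith is living and takes 1/12.
Prudence predeceased; the 1/12 allotted to Prudence's branch passes to Prudence's issue by representation.
Samuel is the sole taker at this level and receives the full 1/12.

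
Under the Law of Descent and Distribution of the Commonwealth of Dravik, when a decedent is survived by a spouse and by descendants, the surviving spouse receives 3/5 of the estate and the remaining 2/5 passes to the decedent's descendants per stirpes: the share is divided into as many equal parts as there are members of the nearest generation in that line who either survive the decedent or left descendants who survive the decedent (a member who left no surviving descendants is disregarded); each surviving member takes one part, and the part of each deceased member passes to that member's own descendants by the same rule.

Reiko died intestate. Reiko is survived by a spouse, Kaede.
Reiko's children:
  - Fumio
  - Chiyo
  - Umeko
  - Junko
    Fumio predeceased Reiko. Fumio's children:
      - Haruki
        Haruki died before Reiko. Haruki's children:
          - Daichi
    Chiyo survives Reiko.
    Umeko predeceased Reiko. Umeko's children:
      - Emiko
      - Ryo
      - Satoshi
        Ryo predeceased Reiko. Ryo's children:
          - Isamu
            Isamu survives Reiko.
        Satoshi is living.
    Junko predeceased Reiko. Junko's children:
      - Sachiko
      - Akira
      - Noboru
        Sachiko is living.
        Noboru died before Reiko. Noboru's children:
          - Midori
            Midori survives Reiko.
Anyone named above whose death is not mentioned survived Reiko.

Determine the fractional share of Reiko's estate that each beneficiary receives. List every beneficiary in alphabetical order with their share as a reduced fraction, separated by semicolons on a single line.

Akira 1/30; Chiyo 1/10; Daichi 1/10; Emiko 1/30; Isamu 1/30; Kaede 3/5; Midori 1/30; Sachiko 1/30; Satoshi 1/30

Kaede, as surviving spouse, takes 3/5.
The remaining 2/5 passes to Reiko's descendants per stirpes.
The 2/5 is divided into 4 equal shares of 1/10 among Fumio, Chiyo, Umeko, Junko.
Fumio predeceased; the 1/10 allotted to Fumio's branch passes to Fumio's issue by representation.
Haruki's line is the sole branch at this level, so the full 1/10 passes to Haruki's issue by representation.
Daichi is the sole taker at this level and receives the full 1/10.
Chiyo is living and takes 1/10.
Umeko predeceased; the 1/10 allotted to Umeko's branch passes to Umeko's issue by representation.
The 1/10 is divided into 3 equal shares of 1/30 among Emiko, Ryo, Satoshi.
Emiko is living and takes 1/30.
Ryo predeceased; the 1/30 allotted to Ryo's branch passes to Ryo's issue by representation.
Isamu is the sole taker at this level and receives the full 1/30.
Satoshi is living and takes 1/30.
Junko predeceased; the 1/10 allotted to Junko's branch passes to Junko's issue by representation.
The 1/10 is divided into 3 equal shares of 1/30 among Sachiko, Akira, Noboru.
Sachiko is living and takes 1/30.
Akira is living and takes 1/30.
Noboru predeceased; the 1/30 allotted to Noboru's branch passes to Noboru's issue by representation.
Midori is the sole taker at this level and receives the full 1/30.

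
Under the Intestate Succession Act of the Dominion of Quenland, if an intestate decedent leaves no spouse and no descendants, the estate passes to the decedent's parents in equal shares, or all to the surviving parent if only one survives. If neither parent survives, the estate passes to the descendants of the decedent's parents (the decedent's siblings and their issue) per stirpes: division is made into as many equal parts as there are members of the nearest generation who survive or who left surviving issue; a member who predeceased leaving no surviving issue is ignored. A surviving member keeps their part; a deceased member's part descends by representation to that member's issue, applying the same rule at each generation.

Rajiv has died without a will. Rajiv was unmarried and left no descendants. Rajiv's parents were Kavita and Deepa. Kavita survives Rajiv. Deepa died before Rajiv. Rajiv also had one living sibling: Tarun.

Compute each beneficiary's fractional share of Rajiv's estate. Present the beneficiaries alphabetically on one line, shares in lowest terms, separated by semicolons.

Kavita 1

Only one parent, Kavita, survives, so Kavita takes the entire estate. The siblings take nothing because a surviving parent has priority.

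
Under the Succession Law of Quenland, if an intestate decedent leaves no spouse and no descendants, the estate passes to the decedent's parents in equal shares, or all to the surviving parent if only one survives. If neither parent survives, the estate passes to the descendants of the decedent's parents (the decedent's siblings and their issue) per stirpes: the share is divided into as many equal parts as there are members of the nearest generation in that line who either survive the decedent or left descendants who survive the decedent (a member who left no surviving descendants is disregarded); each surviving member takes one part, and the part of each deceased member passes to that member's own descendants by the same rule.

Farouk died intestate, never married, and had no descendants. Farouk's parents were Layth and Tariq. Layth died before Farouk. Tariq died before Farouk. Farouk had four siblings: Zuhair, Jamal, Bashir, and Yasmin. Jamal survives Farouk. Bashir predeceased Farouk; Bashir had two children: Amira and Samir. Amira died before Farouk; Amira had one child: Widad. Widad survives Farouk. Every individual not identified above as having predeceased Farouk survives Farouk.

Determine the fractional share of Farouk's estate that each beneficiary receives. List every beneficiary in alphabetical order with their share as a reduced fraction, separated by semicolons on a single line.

Jamal 1/4; Samir 1/8; Widad 1/8; Yasmin 1/4; Zuhair 1/4

Neither parent survives and there are no descendants, so the estate passes to Farouk's siblings and their issue per stirpes.
The estate is divided into 4 equal shares of 1/4 among Zuhair, Jamal, Bashir, Yasmin.
Zuhair is living and takes 1/4.
Jamal is living and takes 1/4.
Bashir predeceased; the 1/4 allotted to Bashir's branch passes to Bashir's issue by representation.
The 1/4 is divided into 2 equal shares of 1/8 among Amira, Samir.
Amira predeceased; the 1/8 allotted to Amira's branch passes to Amira's issue by representation.
Widad is the sole taker at this level and receives the full 1/8.
Samir is living and takes 1/8.
Yasmin is living and takes 1/4.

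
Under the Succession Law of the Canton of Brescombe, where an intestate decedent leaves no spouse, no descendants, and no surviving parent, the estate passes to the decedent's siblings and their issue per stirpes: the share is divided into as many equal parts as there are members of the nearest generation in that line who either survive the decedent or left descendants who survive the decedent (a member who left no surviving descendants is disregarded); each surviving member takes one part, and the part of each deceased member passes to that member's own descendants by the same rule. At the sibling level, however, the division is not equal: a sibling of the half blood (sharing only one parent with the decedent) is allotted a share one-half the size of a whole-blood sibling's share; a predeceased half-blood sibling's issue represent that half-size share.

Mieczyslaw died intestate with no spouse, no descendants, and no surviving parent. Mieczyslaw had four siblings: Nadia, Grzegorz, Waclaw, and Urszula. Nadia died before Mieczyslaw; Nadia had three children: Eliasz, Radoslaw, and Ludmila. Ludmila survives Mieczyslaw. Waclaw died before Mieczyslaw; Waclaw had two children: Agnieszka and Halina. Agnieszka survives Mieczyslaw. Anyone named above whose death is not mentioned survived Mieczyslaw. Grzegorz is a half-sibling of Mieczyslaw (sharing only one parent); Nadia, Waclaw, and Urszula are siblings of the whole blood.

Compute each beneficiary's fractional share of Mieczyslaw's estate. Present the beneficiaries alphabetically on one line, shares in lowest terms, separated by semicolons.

No spouse, descendants, or parent survives, so the estate passes to Mieczyslaw's siblings per stirpes.
Half-blood siblings count for one-half the weight of whole-blood siblings at the initial division.
Dividing 1 in proportion to weights (total weight 7/2): Nadia (weight 1) → 2/7; Grzegorz (weight 1/2) → 1/7; Waclaw (weight 1) → 2/7; Urszula (weight 1) → 2/7.
Nadia predeceased; the 2/7 allotted to Nadia's branch passes to Nadia's issue by representation.
The 2/7 is divided into 3 equal shares of 2/21 among Eliasz, Radoslaw, Ludmila.
Eliasz is living and takes 2/21.
Radoslaw is living and takes 2/21.
Ludmila is living and takes 2/21.
Grzegorz is living and takes 1/7.
Waclaw predeceased; the 2/7 allotted to Waclaw's branch passes to Waclaw's issue by representation.
The 2/7 is divided into 2 equal shares of 1/7 among Agnieszka, Halina.
Agnieszka is living and takes 1/7.
Halina is living and takes 1/7.
Urszula is living and takes 2/7.

Agnieszka 1/7; Eliasz 2/21; Grzegorz 1/7; Halina 1/7; Ludmila 2/21; Radoslaw 2/21; Urszula 2/7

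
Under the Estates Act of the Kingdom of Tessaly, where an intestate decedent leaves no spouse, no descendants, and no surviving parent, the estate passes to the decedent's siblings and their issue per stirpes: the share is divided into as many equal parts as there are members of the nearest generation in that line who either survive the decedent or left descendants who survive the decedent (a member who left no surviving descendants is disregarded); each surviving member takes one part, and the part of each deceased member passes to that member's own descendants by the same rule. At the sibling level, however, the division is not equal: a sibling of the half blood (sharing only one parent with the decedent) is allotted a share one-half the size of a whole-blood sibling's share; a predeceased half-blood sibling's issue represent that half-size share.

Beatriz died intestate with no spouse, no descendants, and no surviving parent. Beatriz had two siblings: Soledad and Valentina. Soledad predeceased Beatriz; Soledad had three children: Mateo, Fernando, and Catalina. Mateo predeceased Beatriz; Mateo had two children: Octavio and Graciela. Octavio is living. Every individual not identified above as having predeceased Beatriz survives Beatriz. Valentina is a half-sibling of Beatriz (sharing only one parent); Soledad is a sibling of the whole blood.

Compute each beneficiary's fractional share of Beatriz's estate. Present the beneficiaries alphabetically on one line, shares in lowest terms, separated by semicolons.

No spouse, descendants, or parent survives, so the estate passes to Beatriz's siblings per stirpes.
Half-blood siblings count for one-half the weight of whole-blood siblings at the initial division.
Dividing 1 in proportion to weights (total weight 3/2): Soledad (weight 1) → 2/3; Valentina (weight 1/2) → 1/3.
Soledad predeceased; the 2/3 allotted to Soledad's branch passes to Soledad's issue by representation.
The 2/3 is divided into 3 equal shares of 2/9 among Mateo, Fernando, Catalina.
Mateo predeceased; the 2/9 allotted to Mateo's branch passes to Mateo's issue by representation.
The 2/9 is divided into 2 equal shares of 1/9 among Octavio, Graciela.
Octavio is living and takes 1/9.
Graciela is living and takes 1/9.
Fernando is living and takes 2/9.
Catalina is living and takes 2/9.
Valentina is living and takes 1/3.

Catalina 2/9; Fernando 2/9; Graciela 1/9; Octavio 1/9; Valentina 1/3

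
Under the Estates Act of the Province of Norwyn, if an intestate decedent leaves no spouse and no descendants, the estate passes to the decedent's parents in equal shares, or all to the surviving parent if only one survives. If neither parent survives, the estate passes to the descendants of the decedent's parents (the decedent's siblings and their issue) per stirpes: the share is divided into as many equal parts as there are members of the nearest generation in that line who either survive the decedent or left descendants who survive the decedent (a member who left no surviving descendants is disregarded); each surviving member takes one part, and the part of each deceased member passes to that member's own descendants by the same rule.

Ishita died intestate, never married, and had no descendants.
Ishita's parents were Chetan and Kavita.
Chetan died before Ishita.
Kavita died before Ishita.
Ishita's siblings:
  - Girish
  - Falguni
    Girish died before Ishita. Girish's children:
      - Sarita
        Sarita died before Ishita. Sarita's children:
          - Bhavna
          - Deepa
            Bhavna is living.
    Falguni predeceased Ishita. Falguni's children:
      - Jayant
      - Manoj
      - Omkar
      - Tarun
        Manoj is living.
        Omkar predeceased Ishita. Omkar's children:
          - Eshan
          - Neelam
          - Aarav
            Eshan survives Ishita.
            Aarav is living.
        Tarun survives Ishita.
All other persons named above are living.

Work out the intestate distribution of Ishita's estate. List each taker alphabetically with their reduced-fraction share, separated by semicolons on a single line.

Aarav 1/24; Bhavna 1/4; Deepa 1/4; Eshan 1/24; Jayant 1/8; Manoj 1/8; Neelam 1/24; Tarun 1/8

Neither parent survives and there are no descendants, so the estate passes to Ishita's siblings and their issue per stirpes.
The estate is divided into 2 equal shares of 1/2 among Girish, Falguni.
Girish predeceased; the 1/2 allotted to Girish's branch passes to Girish's issue by representation.
Sarita's line is the sole branch at this level, so the full 1/2 passes to Sarita's issue by representation.
The 1/2 is divided into 2 equal shares of 1/4 among Bhavna, Deepa.
Bhavna is living and takes 1/4.
Deepa is living and takes 1/4.
Falguni predeceased; the 1/2 allotted to Falguni's branch passes to Falguni's issue by representation.
The 1/2 is divided into 4 equal shares of 1/8 among Jayant, Manoj, Omkar, Tarun.
Jayant is living and takes 1/8.
Manoj is living and takes 1/8.
Omkar predeceased; the 1/8 allotted to Omkar's branch passes to Omkar's issue by representation.
The 1/8 is divided into 3 equal shares of 1/24 among Eshan, Neelam, Aarav.
Eshan is living and takes 1/24.
Neelam is living and takes 1/24.
Aarav is living and takes 1/24.
Tarun is living and takes 1/8.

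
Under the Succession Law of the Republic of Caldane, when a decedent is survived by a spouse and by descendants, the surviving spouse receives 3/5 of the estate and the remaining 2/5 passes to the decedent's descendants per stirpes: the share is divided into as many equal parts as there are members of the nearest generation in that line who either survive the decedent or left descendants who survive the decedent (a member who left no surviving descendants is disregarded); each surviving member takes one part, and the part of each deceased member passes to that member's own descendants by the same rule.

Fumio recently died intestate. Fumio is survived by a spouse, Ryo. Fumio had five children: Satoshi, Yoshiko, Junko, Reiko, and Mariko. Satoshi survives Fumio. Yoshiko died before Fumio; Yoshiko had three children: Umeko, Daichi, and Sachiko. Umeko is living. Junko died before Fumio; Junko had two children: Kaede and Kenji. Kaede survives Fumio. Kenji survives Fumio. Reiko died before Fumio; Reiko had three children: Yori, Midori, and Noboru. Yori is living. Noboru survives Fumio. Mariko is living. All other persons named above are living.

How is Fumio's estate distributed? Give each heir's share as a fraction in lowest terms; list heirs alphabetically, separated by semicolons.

Daichi 2/75; Kaede 1/25; Kenji 1/25; Mariko 2/25; Midori 2/75; Noboru 2/75; Ryo 3/5; Sachiko 2/75; Satoshi 2/25; Umeko 2/75; Yori 2/75

Ryo, as surviving spouse, takes 3/5.
The remaining 2/5 passes to Fumio's descendants per stirpes.
The 2/5 is divided into 5 equal shares of 2/25 among Satoshi, Yoshiko, Junko, Reiko, Mariko.
Satoshi is living and takes 2/25.
Yoshiko predeceased; the 2/25 allotted to Yoshiko's branch passes to Yoshiko's issue by representation.
The 2/25 is divided into 3 equal shares of 2/75 among Umeko, Daichi, Sachiko.
Umeko is living and takes 2/75.
Daichi is living and takes 2/75.
Sachiko is living and takes 2/75.
Junko predeceased; the 2/25 allotted to Junko's branch passes to Junko's issue by representation.
The 2/25 is divided into 2 equal shares of 1/25 among Kaede, Kenji.
Kaede is living and takes 1/25.
Kenji is living and takes 1/25.
Reiko predeceased; the 2/25 allotted to Reiko's branch passes to Reiko's issue by representation.
The 2/25 is divided into 3 equal shares of 2/75 among Yori, Midori, Noboru.
Yori is living and takes 2/75.
Midori is living and takes 2/75.
Noboru is living and takes 2/75.
Mariko is living and takes 2/25.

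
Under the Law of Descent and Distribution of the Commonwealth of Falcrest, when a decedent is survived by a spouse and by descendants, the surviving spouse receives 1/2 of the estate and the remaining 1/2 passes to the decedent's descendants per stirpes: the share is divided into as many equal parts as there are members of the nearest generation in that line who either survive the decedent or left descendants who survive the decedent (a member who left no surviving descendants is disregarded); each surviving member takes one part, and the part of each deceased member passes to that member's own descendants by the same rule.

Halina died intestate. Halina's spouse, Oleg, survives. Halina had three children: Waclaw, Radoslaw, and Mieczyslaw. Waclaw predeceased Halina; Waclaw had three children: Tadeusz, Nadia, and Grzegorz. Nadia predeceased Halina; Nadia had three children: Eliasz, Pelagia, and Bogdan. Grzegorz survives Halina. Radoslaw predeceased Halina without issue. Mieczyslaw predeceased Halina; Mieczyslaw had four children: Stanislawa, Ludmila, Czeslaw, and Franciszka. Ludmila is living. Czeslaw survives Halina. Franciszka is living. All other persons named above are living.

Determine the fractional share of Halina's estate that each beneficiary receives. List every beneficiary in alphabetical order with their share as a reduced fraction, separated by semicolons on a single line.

Bogdan 1/36; Czeslaw 1/16; Eliasz 1/36; Franciszka 1/16; Grzegorz 1/12; Ludmila 1/16; Oleg 1/2; Pelagia 1/36; Stanislawa 1/16; Tadeusz 1/12

Oleg, as surviving spouse, takes 1/2.
The remaining 1/2 passes to Halina's descendants per stirpes.
Radoslaw left no surviving issue, so that branch lapses and is disregarded.
The 1/2 is divided into 2 equal shares of 1/4 among Waclaw, Mieczyslaw.
Waclaw predeceased; the 1/4 allotted to Waclaw's branch passes to Waclaw's issue by representation.
The 1/4 is divided into 3 equal shares of 1/12 among Tadeusz, Nadia, Grzegorz.
Tadeusz is living and takes 1/12.
Nadia predeceased; the 1/12 allotted to Nadia's branch passes to Nadia's issue by representation.
The 1/12 is divided into 3 equal shares of 1/36 among Eliasz, Pelagia, Bogdan.
Eliasz is living and takes 1/36.
Pelagia is living and takes 1/36.
Bogdan is living and takes 1/36.
Grzegorz is living and takes 1/12.
Mieczyslaw predeceased; the 1/4 allotted to Mieczyslaw's branch passes to Mieczyslaw's issue by representation.
The 1/4 is divided into 4 equal shares of 1/16 among Stanislawa, Ludmila, Czeslaw, Franciszka.
Stanislawa is living and takes 1/16.
Ludmila is living and takes 1/16.
Czeslaw is living and takes 1/16.
Franciszka is living and takes 1/16.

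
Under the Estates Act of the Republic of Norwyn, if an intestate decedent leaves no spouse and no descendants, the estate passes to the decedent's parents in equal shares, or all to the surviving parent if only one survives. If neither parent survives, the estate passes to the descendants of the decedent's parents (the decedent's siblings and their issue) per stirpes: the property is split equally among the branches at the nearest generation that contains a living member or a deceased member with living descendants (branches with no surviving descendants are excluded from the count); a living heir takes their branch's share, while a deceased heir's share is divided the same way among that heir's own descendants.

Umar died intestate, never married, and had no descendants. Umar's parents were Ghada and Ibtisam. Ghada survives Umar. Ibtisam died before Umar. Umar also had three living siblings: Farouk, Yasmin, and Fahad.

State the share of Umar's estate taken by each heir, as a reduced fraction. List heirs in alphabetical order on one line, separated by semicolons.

Ghada 1

Only one parent, Ghada, survives, so Ghada takes the entire estate. The siblings take nothing because a surviving parent has priority.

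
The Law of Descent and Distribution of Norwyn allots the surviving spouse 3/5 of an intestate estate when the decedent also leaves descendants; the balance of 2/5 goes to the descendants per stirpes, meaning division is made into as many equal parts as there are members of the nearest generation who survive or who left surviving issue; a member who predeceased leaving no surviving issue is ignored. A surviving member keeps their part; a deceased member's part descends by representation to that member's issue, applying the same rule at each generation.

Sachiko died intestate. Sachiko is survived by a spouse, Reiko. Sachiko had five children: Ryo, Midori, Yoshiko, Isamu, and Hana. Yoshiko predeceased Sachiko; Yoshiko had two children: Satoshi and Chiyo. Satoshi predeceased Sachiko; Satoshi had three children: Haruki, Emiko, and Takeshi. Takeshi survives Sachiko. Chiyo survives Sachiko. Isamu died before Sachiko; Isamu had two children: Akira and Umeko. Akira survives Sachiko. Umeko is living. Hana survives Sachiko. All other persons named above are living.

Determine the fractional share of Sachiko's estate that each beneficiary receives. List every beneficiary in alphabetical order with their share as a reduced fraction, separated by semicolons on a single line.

Reiko, as surviving spouse, takes 3/5.
The remaining 2/5 passes to Sachiko's descendants per stirpes.
The 2/5 is divided into 5 equal shares of 2/25 among Ryo, Midori, Yoshiko, Isamu, Hana.
Ryo is living and takes 2/25.
Midori is living and takes 2/25.
Yoshiko predeceased; the 2/25 allotted to Yoshiko's branch passes to Yoshiko's issue by representation.
The 2/25 is divided into 2 equal shares of 1/25 among Satoshi, Chiyo.
Satoshi predeceased; the 1/25 allotted to Satoshi's branch passes to Satoshi's issue by representation.
The 1/25 is divided into 3 equal shares of 1/75 among Haruki, Emiko, Takeshi.
Haruki is living and takes 1/75.
Emiko is living and takes 1/75.
Takeshi is living and takes 1/75.
Chiyo is living and takes 1/25.
Isamu predeceased; the 2/25 allotted to Isamu's branch passes to Isamu's issue by representation.
The 2/25 is divided into 2 equal shares of 1/25 among Akira, Umeko.
Akira is living and takes 1/25.
Umeko is living and takes 1/25.
Hana is living and takes 2/25.

Akira 1/25; Chiyo 1/25; Emiko 1/75; Hana 2/25; Haruki 1/75; Midori 2/25; Reiko 3/5; Ryo 2/25; Takeshi 1/75; Umeko 1/25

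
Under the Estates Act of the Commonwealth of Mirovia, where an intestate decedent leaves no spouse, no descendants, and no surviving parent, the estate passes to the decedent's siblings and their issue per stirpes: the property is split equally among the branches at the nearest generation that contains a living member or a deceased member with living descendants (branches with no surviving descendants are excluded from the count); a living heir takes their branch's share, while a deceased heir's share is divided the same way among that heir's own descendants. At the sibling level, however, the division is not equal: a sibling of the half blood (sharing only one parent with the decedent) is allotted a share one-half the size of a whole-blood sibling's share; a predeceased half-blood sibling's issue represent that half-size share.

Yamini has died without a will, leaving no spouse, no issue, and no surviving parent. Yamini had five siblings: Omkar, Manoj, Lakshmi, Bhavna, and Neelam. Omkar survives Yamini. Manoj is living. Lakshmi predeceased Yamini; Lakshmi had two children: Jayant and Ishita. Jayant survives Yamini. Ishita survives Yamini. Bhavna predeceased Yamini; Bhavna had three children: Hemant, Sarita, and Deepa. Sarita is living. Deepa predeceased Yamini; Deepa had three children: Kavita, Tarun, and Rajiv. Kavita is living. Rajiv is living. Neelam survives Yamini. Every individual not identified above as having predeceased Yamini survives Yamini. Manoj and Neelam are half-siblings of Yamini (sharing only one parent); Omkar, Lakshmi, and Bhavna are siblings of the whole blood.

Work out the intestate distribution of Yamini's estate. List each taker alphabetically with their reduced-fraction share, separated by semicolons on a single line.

Hemant 1/12; Ishita 1/8; Jayant 1/8; Kavita 1/36; Manoj 1/8; Neelam 1/8; Omkar 1/4; Rajiv 1/36; Sarita 1/12; Tarun 1/36

No spouse, descendants, or parent survives, so the estate passes to Yamini's siblings per stirpes.
Half-blood siblings count for one-half the weight of whole-blood siblings at the initial division.
Dividing 1 in proportion to weights (total weight 4): Omkar (weight 1) → 1/4; Manoj (weight 1/2) → 1/8; Lakshmi (weight 1) → 1/4; Bhavna (weight 1) → 1/4; Neelam (weight 1/2) → 1/8.
Omkar is living and takes 1/4.
Manoj is living and takes 1/8.
Lakshmi predeceased; the 1/4 allotted to Lakshmi's branch passes to Lakshmi's issue by representation.
The 1/4 is divided into 2 equal shares of 1/8 among Jayant, Ishita.
Jayant is living and takes 1/8.
Ishita is living and takes 1/8.
Bhavna predeceased; the 1/4 allotted to Bhavna's branch passes to Bhavna's issue by representation.
The 1/4 is divided into 3 equal shares of 1/12 among Hemant, Sarita, Deepa.
Hemant is living and takes 1/12.
Sarita is living and takes 1/12.
Deepa predeceased; the 1/12 allotted to Deepa's branch passes to Deepa's issue by representation.
The 1/12 is divided into 3 equal shares of 1/36 among Kavita, Tarun, Rajiv.
Kavita is living and takes 1/36.
Tarun is living and takes 1/36.
Rajiv is living and takes 1/36.
Neelam is living and takes 1/8.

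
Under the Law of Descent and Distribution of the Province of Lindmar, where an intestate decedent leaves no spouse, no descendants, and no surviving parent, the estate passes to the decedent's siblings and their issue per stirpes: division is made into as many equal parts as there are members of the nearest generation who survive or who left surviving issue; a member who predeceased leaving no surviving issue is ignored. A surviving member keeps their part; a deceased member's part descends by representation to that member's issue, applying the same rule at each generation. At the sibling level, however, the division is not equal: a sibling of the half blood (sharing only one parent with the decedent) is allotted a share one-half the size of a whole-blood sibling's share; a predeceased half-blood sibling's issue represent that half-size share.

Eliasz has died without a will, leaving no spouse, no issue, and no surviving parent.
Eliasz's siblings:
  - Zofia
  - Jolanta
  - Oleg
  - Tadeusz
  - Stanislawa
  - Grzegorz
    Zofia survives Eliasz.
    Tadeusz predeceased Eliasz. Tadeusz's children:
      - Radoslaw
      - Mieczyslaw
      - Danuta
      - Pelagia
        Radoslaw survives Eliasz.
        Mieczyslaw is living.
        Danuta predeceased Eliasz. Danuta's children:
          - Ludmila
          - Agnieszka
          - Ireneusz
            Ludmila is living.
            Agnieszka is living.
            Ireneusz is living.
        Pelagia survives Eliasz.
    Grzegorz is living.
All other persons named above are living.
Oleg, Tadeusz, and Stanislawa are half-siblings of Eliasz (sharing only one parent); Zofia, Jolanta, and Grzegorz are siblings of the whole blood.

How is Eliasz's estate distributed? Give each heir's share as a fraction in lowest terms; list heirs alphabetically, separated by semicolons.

No spouse, descendants, or parent survives, so the estate passes to Eliasz's siblings per stirpes.
Half-blood siblings count for one-half the weight of whole-blood siblings at the initial division.
Dividing 1 in proportion to weights (total weight 9/2): Zofia (weight 1) → 2/9; Jolanta (weight 1) → 2/9; Oleg (weight 1/2) → 1/9; Tadeusz (weight 1/2) → 1/9; Stanislawa (weight 1/2) → 1/9; Grzegorz (weight 1) → 2/9.
Zofia is living and takes 2/9.
Jolanta is living and takes 2/9.
Oleg is living and takes 1/9.
Tadeusz predeceased; the 1/9 allotted to Tadeusz's branch passes to Tadeusz's issue by representation.
The 1/9 is divided into 4 equal shares of 1/36 among Radoslaw, Mieczyslaw, Danuta, Pelagia.
Radoslaw is living and takes 1/36.
Mieczyslaw is living and takes 1/36.
Danuta predeceased; the 1/36 allotted to Danuta's branch passes to Danuta's issue by representation.
The 1/36 is divided into 3 equal shares of 1/108 among Ludmila, Agnieszka, Ireneusz.
Ludmila is living and takes 1/108.
Agnieszka is living and takes 1/108.
Ireneusz is living and takes 1/108.
Pelagia is living and takes 1/36.
Stanislawa is living and takes 1/9.
Grzegorz is living and takes 2/9.

Agnieszka 1/108; Grzegorz 2/9; Ireneusz 1/108; Jolanta 2/9; Ludmila 1/108; Mieczyslaw 1/36; Oleg 1/9; Pelagia 1/36; Radoslaw 1/36; Stanislawa 1/9; Zofia 2/9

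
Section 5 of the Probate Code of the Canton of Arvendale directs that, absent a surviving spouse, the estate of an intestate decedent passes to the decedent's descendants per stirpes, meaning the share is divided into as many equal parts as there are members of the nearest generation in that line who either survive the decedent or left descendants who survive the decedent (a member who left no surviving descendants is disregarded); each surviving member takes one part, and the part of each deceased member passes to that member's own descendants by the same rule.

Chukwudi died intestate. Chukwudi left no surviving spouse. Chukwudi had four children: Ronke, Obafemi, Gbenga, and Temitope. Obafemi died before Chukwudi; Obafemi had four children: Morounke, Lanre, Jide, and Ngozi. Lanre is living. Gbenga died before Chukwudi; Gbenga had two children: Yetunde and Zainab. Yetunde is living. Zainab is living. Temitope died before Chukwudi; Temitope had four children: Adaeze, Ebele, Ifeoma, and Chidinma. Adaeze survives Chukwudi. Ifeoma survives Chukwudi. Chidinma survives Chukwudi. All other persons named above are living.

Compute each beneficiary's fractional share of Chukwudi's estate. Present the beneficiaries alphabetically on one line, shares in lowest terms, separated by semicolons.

Adaeze 1/16; Chidinma 1/16; Ebele 1/16; Ifeoma 1/16; Jide 1/16; Lanre 1/16; Morounke 1/16; Ngozi 1/16; Ronke 1/4; Yetunde 1/8; Zainab 1/8

There is no surviving spouse, so the entire estate passes to Chukwudi's descendants per stirpes.
The estate is divided into 4 equal shares of 1/4 among Ronke, Obafemi, Gbenga, Temitope.
Ronke is living and takes 1/4.
Obafemi predeceased; the 1/4 allotted to Obafemi's branch passes to Obafemi's issue by representation.
The 1/4 is divided into 4 equal shares of 1/16 among Morounke, Lanre, Jide, Ngozi.
Morounke is living and takes 1/16.
Lanre is living and takes 1/16.
Jide is living and takes 1/16.
Ngozi is living and takes 1/16.
Gbenga predeceased; the 1/4 allotted to Gbenga's branch passes to Gbenga's issue by representation.
The 1/4 is divided into 2 equal shares of 1/8 among Yetunde, Zainab.
Yetunde is living and takes 1/8.
Zainab is living and takes 1/8.
Temitope predeceased; the 1/4 allotted to Temitope's branch passes to Temitope's issue by representation.
The 1/4 is divided into 4 equal shares of 1/16 among Adaeze, Ebele, Ifeoma, Chidinma.
Adaeze is living and takes 1/16.
Ebele is living and takes 1/16.
Ifeoma is living and takes 1/16.
Chidinma is living and takes 1/16.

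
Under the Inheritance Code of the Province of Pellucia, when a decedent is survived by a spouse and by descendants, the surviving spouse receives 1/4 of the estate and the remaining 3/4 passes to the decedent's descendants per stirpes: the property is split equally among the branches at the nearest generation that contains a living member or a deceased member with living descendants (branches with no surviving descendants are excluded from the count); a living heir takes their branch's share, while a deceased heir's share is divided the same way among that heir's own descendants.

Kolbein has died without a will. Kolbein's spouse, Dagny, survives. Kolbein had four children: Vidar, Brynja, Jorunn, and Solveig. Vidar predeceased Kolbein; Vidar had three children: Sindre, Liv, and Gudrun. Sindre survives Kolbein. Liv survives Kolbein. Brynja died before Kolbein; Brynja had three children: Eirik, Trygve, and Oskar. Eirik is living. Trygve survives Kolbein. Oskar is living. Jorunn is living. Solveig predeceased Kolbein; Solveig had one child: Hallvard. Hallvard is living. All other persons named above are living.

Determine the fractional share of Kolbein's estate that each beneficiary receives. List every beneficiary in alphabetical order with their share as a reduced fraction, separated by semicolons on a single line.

Dagny 1/4; Eirik 1/16; Gudrun 1/16; Hallvard 3/16; Jorunn 3/16; Liv 1/16; Oskar 1/16; Sindre 1/16; Trygve 1/16

Dagny, as surviving spouse, takes 1/4.
The remaining 3/4 passes to Kolbein's descendants per stirpes.
The 3/4 is divided into 4 equal shares of 3/16 among Vidar, Brynja, Jorunn, Solveig.
Vidar predeceased; the 3/16 allotted to Vidar's branch passes to Vidar's issue by representation.
The 3/16 is divided into 3 equal shares of 1/16 among Sindre, Liv, Gudrun.
Sindre is living and takes 1/16.
Liv is living and takes 1/16.
Gudrun is living and takes 1/16.
Brynja predeceased; the 3/16 allotted to Brynja's branch passes to Brynja's issue by representation.
The 3/16 is divided into 3 equal shares of 1/16 among Eirik, Trygve, Oskar.
Eirik is living and takes 1/16.
Trygve is living and takes 1/16.
Oskar is living and takes 1/16.
Jorunn is living and takes 3/16.
Solveig predeceased; the 3/16 allotted to Solveig's branch passes to Solveig's issue by representation.
Hallvard is the sole taker at this level and receives the full 3/16.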